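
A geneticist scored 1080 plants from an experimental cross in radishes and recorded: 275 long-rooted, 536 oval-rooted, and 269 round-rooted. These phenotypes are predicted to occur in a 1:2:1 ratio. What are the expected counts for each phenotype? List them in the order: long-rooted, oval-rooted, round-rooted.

Expected counts for N = 1080 under a 1:2:1 ratio (total parts = 4):
  long-rooted: 1080 × 1/4 = 270
  oval-rooted: 1080 × 2/4 = 540
  round-rooted: 1080 × 1/4 = 270

270, 540, 270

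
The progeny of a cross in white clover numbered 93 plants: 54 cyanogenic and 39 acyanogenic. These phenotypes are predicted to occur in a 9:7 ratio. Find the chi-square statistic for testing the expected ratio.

The 9:7 ratio has 16 parts, so with N = 93 the expected counts are:
  cyanogenic: 93 × 9/16 = 52.3125
  acyanogenic: 93 × 7/16 = 40.6875
χ² = Σ (O − E)² / E
  cyanogenic: (54 − 52.3125)² / 52.3125 = 0.0544
  acyanogenic: (39 − 40.6875)² / 40.6875 = 0.0700
χ² = 0.0544 + 0.0700 = 0.1244 ≈ 0.124

0.124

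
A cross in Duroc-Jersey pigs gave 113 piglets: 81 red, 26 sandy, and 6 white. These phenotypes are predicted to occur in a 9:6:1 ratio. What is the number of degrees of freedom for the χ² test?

2

A goodness-of-fit test with 3 phenotype classes has df = 3 − 1 = 2.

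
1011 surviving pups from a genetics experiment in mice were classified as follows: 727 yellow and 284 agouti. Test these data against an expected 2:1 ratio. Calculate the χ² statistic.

Total ratio parts = 3. Expected numbers out of 1011:
  yellow: 1011 × 2/3 = 674
  agouti: 1011 × 1/3 = 337
χ² = Σ (O − E)² / E
  yellow: (727 − 674)² / 674 = 4.1677
  agouti: (284 − 337)² / 337 = 8.3353
χ² = 4.1677 + 8.3353 = 12.503

12.503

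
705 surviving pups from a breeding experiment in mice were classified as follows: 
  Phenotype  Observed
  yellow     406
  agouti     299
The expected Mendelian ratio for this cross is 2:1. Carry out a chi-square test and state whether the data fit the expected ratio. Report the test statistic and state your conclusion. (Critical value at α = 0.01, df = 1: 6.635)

26.145; not consistent

Total ratio parts = 3. Expected numbers out of 705:
  yellow: 705 × 2/3 = 470
  agouti: 705 × 1/3 = 235
χ² = Σ (O − E)² / E
  yellow: (406 − 470)² / 470 = 8.7149
  agouti: (299 − 235)² / 235 = 17.4298
χ² = 8.7149 + 17.4298 = 26.1447 ≈ 26.145
Degrees of freedom = 2 − 1 = 1; critical value at α = 0.01 is 6.635.
Since 26.145 > 6.635, we reject the null hypothesis — the data do not fit the 2:1 ratio.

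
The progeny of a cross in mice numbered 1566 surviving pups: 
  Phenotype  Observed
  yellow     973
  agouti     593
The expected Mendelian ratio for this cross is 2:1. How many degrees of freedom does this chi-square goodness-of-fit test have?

1

A goodness-of-fit test with 2 phenotype classes has df = 2 − 1 = 1.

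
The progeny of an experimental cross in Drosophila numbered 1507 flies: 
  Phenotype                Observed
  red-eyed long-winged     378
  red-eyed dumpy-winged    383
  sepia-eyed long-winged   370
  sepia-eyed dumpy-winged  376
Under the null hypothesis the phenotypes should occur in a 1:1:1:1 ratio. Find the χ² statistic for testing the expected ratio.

0.230

Under the 1:1:1:1 hypothesis (Σ ratio = 4, N = 1507):
  red-eyed long-winged: 1507 × 1/4 = 376.75
  red-eyed dumpy-winged: 1507 × 1/4 = 376.75
  sepia-eyed long-winged: 1507 × 1/4 = 376.75
  sepia-eyed dumpy-winged: 1507 × 1/4 = 376.75
χ² = Σ (O − E)² / E
  red-eyed long-winged: (378 − 376.75)² / 376.75 = 0.0041
  red-eyed dumpy-winged: (383 − 376.75)² / 376.75 = 0.1037
  sepia-eyed long-winged: (370 − 376.75)² / 376.75 = 0.1209
  sepia-eyed dumpy-winged: (376 − 376.75)² / 376.75 = 0.0015
χ² = 0.0041 + 0.1037 + 0.1209 + 0.0015 = 0.2302 ≈ 0.230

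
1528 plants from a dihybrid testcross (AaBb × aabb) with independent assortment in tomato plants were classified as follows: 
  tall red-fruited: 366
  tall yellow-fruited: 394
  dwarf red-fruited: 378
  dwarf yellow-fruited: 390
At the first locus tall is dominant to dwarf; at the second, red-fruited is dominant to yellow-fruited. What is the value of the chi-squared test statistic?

1.257

A dihybrid testcross with independent assortment gives a 1:1:1:1 ratio.
Under the 1:1:1:1 hypothesis (Σ ratio = 4, N = 1528):
  tall red-fruited: 1528 × 1/4 = 382
  tall yellow-fruited: 1528 × 1/4 = 382
  dwarf red-fruited: 1528 × 1/4 = 382
  dwarf yellow-fruited: 1528 × 1/4 = 382
χ² = Σ (O − E)² / E
  tall red-fruited: (366 − 382)² / 382 = 0.6702
  tall yellow-fruited: (394 − 382)² / 382 = 0.3770
  dwarf red-fruited: (378 − 382)² / 382 = 0.0419
  dwarf yellow-fruited: (390 − 382)² / 382 = 0.1675
χ² = 0.6702 + 0.3770 + 0.0419 + 0.1675 = 1.2566 ≈ 1.257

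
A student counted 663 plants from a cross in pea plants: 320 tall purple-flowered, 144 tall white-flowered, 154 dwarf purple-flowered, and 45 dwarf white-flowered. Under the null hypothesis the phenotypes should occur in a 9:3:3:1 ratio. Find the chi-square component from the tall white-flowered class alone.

Under the 9:3:3:1 hypothesis (Σ ratio = 16, N = 663):
  tall purple-flowered: 663 × 9/16 = 372.9375
  tall white-flowered: 663 × 3/16 = 124.3125
  dwarf purple-flowered: 663 × 3/16 = 124.3125
  dwarf white-flowered: 663 × 1/16 = 41.4375
Contribution of tall white-flowered: (144 − 124.3125)² / 124.3125 = 3.1179

3.118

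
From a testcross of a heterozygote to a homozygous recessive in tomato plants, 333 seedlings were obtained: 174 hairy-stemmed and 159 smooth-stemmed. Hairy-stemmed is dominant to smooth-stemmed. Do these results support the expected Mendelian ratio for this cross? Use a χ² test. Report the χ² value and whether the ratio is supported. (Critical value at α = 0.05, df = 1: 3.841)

0.676; consistent

A testcross of a heterozygote (Aa × aa) gives a 1:1 phenotypic ratio.
Total ratio parts = 2. Expected numbers out of 333:
  hairy-stemmed: 333 × 1/2 = 166.5
  smooth-stemmed: 333 × 1/2 = 166.5
χ² = Σ (O − E)² / E
  hairy-stemmed: (174 − 166.5)² / 166.5 = 0.3378
  smooth-stemmed: (159 − 166.5)² / 166.5 = 0.3378
χ² = 0.3378 + 0.3378 = 0.6756 ≈ 0.676
Degrees of freedom = 2 − 1 = 1; critical value at α = 0.05 is 3.841.
Since 0.676 < 3.841, we fail to reject the null hypothesis — the data are consistent with the 1:1 ratio.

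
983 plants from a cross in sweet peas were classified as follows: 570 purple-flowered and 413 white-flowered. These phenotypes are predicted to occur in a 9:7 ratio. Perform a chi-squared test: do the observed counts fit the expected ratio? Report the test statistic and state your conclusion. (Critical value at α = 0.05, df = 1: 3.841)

Under the 9:7 hypothesis (Σ ratio = 16, N = 983):
  purple-flowered: 983 × 9/16 = 552.9375
  white-flowered: 983 × 7/16 = 430.0625
χ² = Σ (O − E)² / E
  purple-flowered: (570 − 552.9375)² / 552.9375 = 0.5265
  white-flowered: (413 − 430.0625)² / 430.0625 = 0.6769
χ² = 0.5265 + 0.6769 = 1.2034 ≈ 1.203
Degrees of freedom = 2 − 1 = 1; critical value at α = 0.05 is 3.841.
Since 1.203 < 3.841, we fail to reject the null hypothesis — the data are consistent with the 9:7 ratio.

1.203; consistent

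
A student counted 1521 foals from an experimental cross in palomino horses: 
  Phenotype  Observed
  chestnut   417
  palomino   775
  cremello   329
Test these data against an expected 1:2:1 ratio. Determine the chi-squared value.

10.736

Under the 1:2:1 hypothesis (Σ ratio = 4, N = 1521):
  chestnut: 1521 × 1/4 = 380.25
  palomino: 1521 × 2/4 = 760.5
  cremello: 1521 × 1/4 = 380.25
χ² = Σ (O − E)² / E
  chestnut: (417 − 380.25)² / 380.25 = 3.5518
  palomino: (775 − 760.5)² / 760.5 = 0.2765
  cremello: (329 − 380.25)² / 380.25 = 6.9075
χ² = 3.5518 + 0.2765 + 6.9075 = 10.7358 ≈ 10.736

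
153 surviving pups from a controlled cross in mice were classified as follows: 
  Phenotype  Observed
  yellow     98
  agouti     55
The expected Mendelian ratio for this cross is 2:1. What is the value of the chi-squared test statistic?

Under the 2:1 hypothesis (Σ ratio = 3, N = 153):
  yellow: 153 × 2/3 = 102
  agouti: 153 × 1/3 = 51
χ² = Σ (O − E)² / E
  yellow: (98 − 102)² / 102 = 0.1569
  agouti: (55 − 51)² / 51 = 0.3137
χ² = 0.1569 + 0.3137 = 0.4706 ≈ 0.471

0.471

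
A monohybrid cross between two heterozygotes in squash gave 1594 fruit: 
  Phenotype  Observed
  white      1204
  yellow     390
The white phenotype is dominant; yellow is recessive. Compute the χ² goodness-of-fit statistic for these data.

0.242

For a monohybrid cross between heterozygotes with complete dominance, the expected phenotypic ratio is 3:1.
Expected counts for N = 1594 under a 3:1 ratio (total parts = 4):
  white: 1594 × 3/4 = 1195.5
  yellow: 1594 × 1/4 = 398.5
χ² = Σ (O − E)² / E
  white: (1204 − 1195.5)² / 1195.5 = 0.0604
  yellow: (390 − 398.5)² / 398.5 = 0.1813
χ² = 0.0604 + 0.1813 = 0.2417 ≈ 0.242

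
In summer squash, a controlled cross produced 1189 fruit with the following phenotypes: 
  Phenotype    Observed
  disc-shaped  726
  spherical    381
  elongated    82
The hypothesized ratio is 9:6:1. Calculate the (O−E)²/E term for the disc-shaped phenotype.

4.890

Expected counts for N = 1189 under a 9:6:1 ratio (total parts = 16):
  disc-shaped: 1189 × 9/16 = 668.8125
  spherical: 1189 × 6/16 = 445.875
  elongated: 1189 × 1/16 = 74.3125
Contribution of disc-shaped: (726 − 668.8125)² / 668.8125 = 4.8899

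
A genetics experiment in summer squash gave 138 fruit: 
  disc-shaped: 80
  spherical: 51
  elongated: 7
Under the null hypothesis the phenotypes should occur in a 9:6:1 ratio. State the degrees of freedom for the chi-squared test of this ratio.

A goodness-of-fit test with 3 phenotype classes has df = 3 − 1 = 2.

2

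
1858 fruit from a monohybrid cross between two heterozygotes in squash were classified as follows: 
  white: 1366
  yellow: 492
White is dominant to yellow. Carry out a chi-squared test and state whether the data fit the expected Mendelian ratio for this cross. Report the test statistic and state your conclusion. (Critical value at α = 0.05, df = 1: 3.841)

2.171; consistent

For a monohybrid cross between heterozygotes with complete dominance, the expected phenotypic ratio is 3:1.
Total ratio parts = 4. Expected numbers out of 1858:
  white: 1858 × 3/4 = 1393.5
  yellow: 1858 × 1/4 = 464.5
χ² = Σ (O − E)² / E
  white: (1366 − 1393.5)² / 1393.5 = 0.5427
  yellow: (492 − 464.5)² / 464.5 = 1.6281
χ² = 0.5427 + 1.6281 = 2.1708 ≈ 2.171
Degrees of freedom = 2 − 1 = 1; critical value at α = 0.05 is 3.841.
Since 2.171 < 3.841, we fail to reject the null hypothesis — the data are consistent with the 3:1 ratio.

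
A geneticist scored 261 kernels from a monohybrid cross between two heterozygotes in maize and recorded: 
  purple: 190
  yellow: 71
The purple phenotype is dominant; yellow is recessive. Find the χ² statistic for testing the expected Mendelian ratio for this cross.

For a monohybrid cross between heterozygotes with complete dominance, the expected phenotypic ratio is 3:1.
The 3:1 ratio has 4 parts, so with N = 261 the expected counts are:
  purple: 261 × 3/4 = 195.75
  yellow: 261 × 1/4 = 65.25
χ² = Σ (O − E)² / E
  purple: (190 − 195.75)² / 195.75 = 0.1689
  yellow: (71 − 65.25)² / 65.25 = 0.5067
χ² = 0.1689 + 0.5067 = 0.6756 ≈ 0.676

0.676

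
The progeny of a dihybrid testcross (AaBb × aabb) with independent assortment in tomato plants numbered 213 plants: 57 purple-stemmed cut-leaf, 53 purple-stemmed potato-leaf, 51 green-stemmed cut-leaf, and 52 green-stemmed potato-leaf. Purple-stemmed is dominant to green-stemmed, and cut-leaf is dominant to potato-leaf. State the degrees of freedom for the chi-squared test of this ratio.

3

A dihybrid testcross with independent assortment gives a 1:1:1:1 ratio.
A goodness-of-fit test with 4 phenotype classes has df = 4 − 1 = 3.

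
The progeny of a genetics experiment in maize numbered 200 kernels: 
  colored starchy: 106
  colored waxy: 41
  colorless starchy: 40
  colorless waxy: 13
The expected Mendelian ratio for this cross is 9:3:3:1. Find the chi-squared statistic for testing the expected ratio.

Total ratio parts = 16. Expected numbers out of 200:
  colored starchy: 200 × 9/16 = 112.5
  colored waxy: 200 × 3/16 = 37.5
  colorless starchy: 200 × 3/16 = 37.5
  colorless waxy: 200 × 1/16 = 12.5
χ² = Σ (O − E)² / E
  colored starchy: (106 − 112.5)² / 112.5 = 0.3756
  colored waxy: (41 − 37.5)² / 37.5 = 0.3267
  colorless starchy: (40 − 37.5)² / 37.5 = 0.1667
  colorless waxy: (13 − 12.5)² / 12.5 = 0.0200
χ² = 0.3756 + 0.3267 + 0.1667 + 0.0200 = 0.889

0.889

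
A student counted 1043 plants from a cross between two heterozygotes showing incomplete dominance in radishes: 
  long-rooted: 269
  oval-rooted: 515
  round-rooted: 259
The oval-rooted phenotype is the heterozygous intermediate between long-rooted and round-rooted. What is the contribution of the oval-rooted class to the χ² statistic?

0.081

With incomplete dominance, a heterozygote × heterozygote cross gives a 1:2:1 phenotypic ratio.
The 1:2:1 ratio has 4 parts, so with N = 1043 the expected counts are:
  long-rooted: 1043 × 1/4 = 260.75
  oval-rooted: 1043 × 2/4 = 521.5
  round-rooted: 1043 × 1/4 = 260.75
Contribution of oval-rooted: (515 − 521.5)² / 521.5 = 0.0810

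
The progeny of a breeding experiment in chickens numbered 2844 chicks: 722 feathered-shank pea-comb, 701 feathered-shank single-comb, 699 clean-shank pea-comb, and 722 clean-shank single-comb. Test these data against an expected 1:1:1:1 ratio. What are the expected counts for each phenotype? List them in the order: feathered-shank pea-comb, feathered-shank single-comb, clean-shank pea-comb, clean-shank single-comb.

The 1:1:1:1 ratio has 4 parts, so with N = 2844 the expected counts are:
  feathered-shank pea-comb: 2844 × 1/4 = 711
  feathered-shank single-comb: 2844 × 1/4 = 711
  clean-shank pea-comb: 2844 × 1/4 = 711
  clean-shank single-comb: 2844 × 1/4 = 711

711, 711, 711, 711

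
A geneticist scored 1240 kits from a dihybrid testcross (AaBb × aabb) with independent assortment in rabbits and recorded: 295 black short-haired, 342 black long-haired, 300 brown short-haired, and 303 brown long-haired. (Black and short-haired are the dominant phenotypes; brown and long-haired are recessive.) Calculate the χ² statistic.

A dihybrid testcross with independent assortment gives a 1:1:1:1 ratio.
Under the 1:1:1:1 hypothesis (Σ ratio = 4, N = 1240):
  black short-haired: 1240 × 1/4 = 310
  black long-haired: 1240 × 1/4 = 310
  brown short-haired: 1240 × 1/4 = 310
  brown long-haired: 1240 × 1/4 = 310
χ² = Σ (O − E)² / E
  black short-haired: (295 − 310)² / 310 = 0.7258
  black long-haired: (342 − 310)² / 310 = 3.3032
  brown short-haired: (300 − 310)² / 310 = 0.3226
  brown long-haired: (303 − 310)² / 310 = 0.1581
χ² = 0.7258 + 3.3032 + 0.3226 + 0.1581 = 4.5097 ≈ 4.510

4.510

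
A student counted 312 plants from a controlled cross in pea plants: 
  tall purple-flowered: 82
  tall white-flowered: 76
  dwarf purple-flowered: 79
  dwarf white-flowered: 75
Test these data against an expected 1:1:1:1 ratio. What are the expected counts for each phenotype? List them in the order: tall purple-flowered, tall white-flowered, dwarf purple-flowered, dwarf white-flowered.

The 1:1:1:1 ratio has 4 parts, so with N = 312 the expected counts are:
  tall purple-flowered: 312 × 1/4 = 78
  tall white-flowered: 312 × 1/4 = 78
  dwarf purple-flowered: 312 × 1/4 = 78
  dwarf white-flowered: 312 × 1/4 = 78

78, 78, 78, 78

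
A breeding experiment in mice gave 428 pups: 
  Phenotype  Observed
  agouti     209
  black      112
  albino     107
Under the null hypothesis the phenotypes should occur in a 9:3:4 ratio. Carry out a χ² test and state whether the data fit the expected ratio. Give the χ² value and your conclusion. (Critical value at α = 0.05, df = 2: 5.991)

16.749; not consistent

Under the 9:3:4 hypothesis (Σ ratio = 16, N = 428):
  agouti: 428 × 9/16 = 240.75
  black: 428 × 3/16 = 80.25
  albino: 428 × 4/16 = 107
χ² = Σ (O − E)² / E
  agouti: (209 − 240.75)² / 240.75 = 4.1872
  black: (112 − 80.25)² / 80.25 = 12.5615
  albino: (107 − 107)² / 107 = 0.0000
χ² = 4.1872 + 12.5615 + 0.0000 = 16.7487 ≈ 16.749
Degrees of freedom = 3 − 1 = 2; critical value at α = 0.05 is 5.991.
Since 16.749 > 5.991, we reject the null hypothesis — the data do not fit the 9:3:4 ratio.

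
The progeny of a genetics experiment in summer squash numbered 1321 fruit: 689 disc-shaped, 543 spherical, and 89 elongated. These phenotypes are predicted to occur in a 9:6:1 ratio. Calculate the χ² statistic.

The 9:6:1 ratio has 16 parts, so with N = 1321 the expected counts are:
  disc-shaped: 1321 × 9/16 = 743.0625
  spherical: 1321 × 6/16 = 495.375
  elongated: 1321 × 1/16 = 82.5625
χ² = Σ (O − E)² / E
  disc-shaped: (689 − 743.0625)² / 743.0625 = 3.9334
  spherical: (543 − 495.375)² / 495.375 = 4.5786
  elongated: (89 − 82.5625)² / 82.5625 = 0.5019
χ² = 3.9334 + 4.5786 + 0.5019 = 9.0139 ≈ 9.014

9.014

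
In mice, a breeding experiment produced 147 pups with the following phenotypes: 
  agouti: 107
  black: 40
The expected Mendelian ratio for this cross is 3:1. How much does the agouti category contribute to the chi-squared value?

0.096

The 3:1 ratio has 4 parts, so with N = 147 the expected counts are:
  agouti: 147 × 3/4 = 110.25
  black: 147 × 1/4 = 36.75
Contribution of agouti: (107 − 110.25)² / 110.25 = 0.0958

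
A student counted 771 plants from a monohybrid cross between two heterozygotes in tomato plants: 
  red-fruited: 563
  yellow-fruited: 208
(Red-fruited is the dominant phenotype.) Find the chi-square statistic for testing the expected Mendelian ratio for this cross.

For a monohybrid cross between heterozygotes with complete dominance, the expected phenotypic ratio is 3:1.
Expected counts for N = 771 under a 3:1 ratio (total parts = 4):
  red-fruited: 771 × 3/4 = 578.25
  yellow-fruited: 771 × 1/4 = 192.75
χ² = Σ (O − E)² / E
  red-fruited: (563 − 578.25)² / 578.25 = 0.4022
  yellow-fruited: (208 − 192.75)² / 192.75 = 1.2065
χ² = 0.4022 + 1.2065 = 1.6087 ≈ 1.609

1.609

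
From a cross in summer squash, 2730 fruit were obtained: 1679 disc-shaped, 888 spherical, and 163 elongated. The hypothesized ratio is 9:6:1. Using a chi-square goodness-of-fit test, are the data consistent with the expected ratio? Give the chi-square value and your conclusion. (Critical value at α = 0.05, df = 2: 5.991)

31.728; not consistent

The 9:6:1 ratio has 16 parts, so with N = 2730 the expected counts are:
  disc-shaped: 2730 × 9/16 = 1535.625
  spherical: 2730 × 6/16 = 1023.75
  elongated: 2730 × 1/16 = 170.625
χ² = Σ (O − E)² / E
  disc-shaped: (1679 − 1535.625)² / 1535.625 = 13.3863
  spherical: (888 − 1023.75)² / 1023.75 = 18.0005
  elongated: (163 − 170.625)² / 170.625 = 0.3408
χ² = 13.3863 + 18.0005 + 0.3408 = 31.7276 ≈ 31.728
Degrees of freedom = 3 − 1 = 2; critical value at α = 0.05 is 5.991.
Since 31.728 > 5.991, we reject the null hypothesis — the data do not fit the 9:6:1 ratio.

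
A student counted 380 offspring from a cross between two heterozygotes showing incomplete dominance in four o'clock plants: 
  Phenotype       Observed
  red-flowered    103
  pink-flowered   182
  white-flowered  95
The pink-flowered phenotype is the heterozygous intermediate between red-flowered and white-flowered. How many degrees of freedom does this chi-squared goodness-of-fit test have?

With incomplete dominance, a heterozygote × heterozygote cross gives a 1:2:1 phenotypic ratio.
A goodness-of-fit test with 3 phenotype classes has df = 3 − 1 = 2.

2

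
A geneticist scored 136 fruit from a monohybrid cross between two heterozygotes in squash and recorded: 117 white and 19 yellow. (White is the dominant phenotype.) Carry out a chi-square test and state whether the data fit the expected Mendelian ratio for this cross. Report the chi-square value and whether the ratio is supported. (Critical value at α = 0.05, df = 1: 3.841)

For a monohybrid cross between heterozygotes with complete dominance, the expected phenotypic ratio is 3:1.
Total ratio parts = 4. Expected numbers out of 136:
  white: 136 × 3/4 = 102
  yellow: 136 × 1/4 = 34
χ² = Σ (O − E)² / E
  white: (117 − 102)² / 102 = 2.2059
  yellow: (19 − 34)² / 34 = 6.6176
χ² = 2.2059 + 6.6176 = 8.8235 ≈ 8.824
Degrees of freedom = 2 − 1 = 1; critical value at α = 0.05 is 3.841.
Since 8.824 > 3.841, we reject the null hypothesis — the data do not fit the 3:1 ratio.

8.824; not consistent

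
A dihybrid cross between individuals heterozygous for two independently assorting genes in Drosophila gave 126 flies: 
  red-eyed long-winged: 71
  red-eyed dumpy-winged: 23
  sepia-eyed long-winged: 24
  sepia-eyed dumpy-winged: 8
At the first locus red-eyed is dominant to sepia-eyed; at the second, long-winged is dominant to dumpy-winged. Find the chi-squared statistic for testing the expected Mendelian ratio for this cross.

0.025

A dihybrid F₂ with independent assortment and complete dominance at both loci gives a 9:3:3:1 phenotypic ratio.
Under the 9:3:3:1 hypothesis (Σ ratio = 16, N = 126):
  red-eyed long-winged: 126 × 9/16 = 70.875
  red-eyed dumpy-winged: 126 × 3/16 = 23.625
  sepia-eyed long-winged: 126 × 3/16 = 23.625
  sepia-eyed dumpy-winged: 126 × 1/16 = 7.875
χ² = Σ (O − E)² / E
  red-eyed long-winged: (71 − 70.875)² / 70.875 = 0.0002
  red-eyed dumpy-winged: (23 − 23.625)² / 23.625 = 0.0165
  sepia-eyed long-winged: (24 − 23.625)² / 23.625 = 0.0060
  sepia-eyed dumpy-winged: (8 − 7.875)² / 7.875 = 0.0020
χ² = 0.0002 + 0.0165 + 0.0060 + 0.0020 = 0.0247 ≈ 0.025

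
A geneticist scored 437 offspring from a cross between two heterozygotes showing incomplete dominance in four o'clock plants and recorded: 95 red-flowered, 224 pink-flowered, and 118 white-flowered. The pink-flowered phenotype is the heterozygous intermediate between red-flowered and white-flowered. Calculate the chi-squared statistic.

2.698

With incomplete dominance, a heterozygote × heterozygote cross gives a 1:2:1 phenotypic ratio.
The 1:2:1 ratio has 4 parts, so with N = 437 the expected counts are:
  red-flowered: 437 × 1/4 = 109.25
  pink-flowered: 437 × 2/4 = 218.5
  white-flowered: 437 × 1/4 = 109.25
χ² = Σ (O − E)² / E
  red-flowered: (95 − 109.25)² / 109.25 = 1.8587
  pink-flowered: (224 − 218.5)² / 218.5 = 0.1384
  white-flowered: (118 − 109.25)² / 109.25 = 0.7008
χ² = 1.8587 + 0.1384 + 0.7008 = 2.6979 ≈ 2.698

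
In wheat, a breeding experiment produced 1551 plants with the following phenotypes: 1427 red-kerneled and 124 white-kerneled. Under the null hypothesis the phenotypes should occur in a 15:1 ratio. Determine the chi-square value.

Expected counts for N = 1551 under a 15:1 ratio (total parts = 16):
  red-kerneled: 1551 × 15/16 = 1454.0625
  white-kerneled: 1551 × 1/16 = 96.9375
χ² = Σ (O − E)² / E
  red-kerneled: (1427 − 1454.0625)² / 1454.0625 = 0.5037
  white-kerneled: (124 − 96.9375)² / 96.9375 = 7.5552
χ² = 0.5037 + 7.5552 = 8.0589 ≈ 8.059

8.059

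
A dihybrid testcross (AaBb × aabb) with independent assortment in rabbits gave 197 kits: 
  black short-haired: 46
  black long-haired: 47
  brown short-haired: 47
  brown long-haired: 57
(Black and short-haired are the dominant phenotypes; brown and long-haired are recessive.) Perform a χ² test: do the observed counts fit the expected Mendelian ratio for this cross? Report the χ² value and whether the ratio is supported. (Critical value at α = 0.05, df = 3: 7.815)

1.640; consistent

A dihybrid testcross with independent assortment gives a 1:1:1:1 ratio.
Under the 1:1:1:1 hypothesis (Σ ratio = 4, N = 197):
  black short-haired: 197 × 1/4 = 49.25
  black long-haired: 197 × 1/4 = 49.25
  brown short-haired: 197 × 1/4 = 49.25
  brown long-haired: 197 × 1/4 = 49.25
χ² = Σ (O − E)² / E
  black short-haired: (46 − 49.25)² / 49.25 = 0.2145
  black long-haired: (47 − 49.25)² / 49.25 = 0.1028
  brown short-haired: (47 − 49.25)² / 49.25 = 0.1028
  brown long-haired: (57 − 49.25)² / 49.25 = 1.2195
χ² = 0.2145 + 0.1028 + 0.1028 + 1.2195 = 1.6396 ≈ 1.640
Degrees of freedom = 4 − 1 = 3; critical value at α = 0.05 is 7.815.
Since 1.640 < 7.815, we fail to reject the null hypothesis — the data are consistent with the 1:1:1:1 ratio.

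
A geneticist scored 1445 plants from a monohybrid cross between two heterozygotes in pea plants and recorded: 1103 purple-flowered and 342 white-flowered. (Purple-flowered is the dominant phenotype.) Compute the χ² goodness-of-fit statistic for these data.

For a monohybrid cross between heterozygotes with complete dominance, the expected phenotypic ratio is 3:1.
The 3:1 ratio has 4 parts, so with N = 1445 the expected counts are:
  purple-flowered: 1445 × 3/4 = 1083.75
  white-flowered: 1445 × 1/4 = 361.25
χ² = Σ (O − E)² / E
  purple-flowered: (1103 − 1083.75)² / 1083.75 = 0.3419
  white-flowered: (342 − 361.25)² / 361.25 = 1.0258
χ² = 0.3419 + 1.0258 = 1.3677 ≈ 1.368

1.368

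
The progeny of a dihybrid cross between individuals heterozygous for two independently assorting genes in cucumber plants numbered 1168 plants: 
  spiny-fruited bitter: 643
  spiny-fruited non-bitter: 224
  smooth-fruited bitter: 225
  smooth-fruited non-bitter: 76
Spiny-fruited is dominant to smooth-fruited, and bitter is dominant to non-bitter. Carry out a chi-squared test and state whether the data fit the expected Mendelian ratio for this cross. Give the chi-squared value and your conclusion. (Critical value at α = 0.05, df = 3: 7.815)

A dihybrid F₂ with independent assortment and complete dominance at both loci gives a 9:3:3:1 phenotypic ratio.
Under the 9:3:3:1 hypothesis (Σ ratio = 16, N = 1168):
  spiny-fruited bitter: 1168 × 9/16 = 657
  spiny-fruited non-bitter: 1168 × 3/16 = 219
  smooth-fruited bitter: 1168 × 3/16 = 219
  smooth-fruited non-bitter: 1168 × 1/16 = 73
χ² = Σ (O − E)² / E
  spiny-fruited bitter: (643 − 657)² / 657 = 0.2983
  spiny-fruited non-bitter: (224 − 219)² / 219 = 0.1142
  smooth-fruited bitter: (225 − 219)² / 219 = 0.1644
  smooth-fruited non-bitter: (76 − 73)² / 73 = 0.1233
χ² = 0.2983 + 0.1142 + 0.1644 + 0.1233 = 0.7002 ≈ 0.700
Degrees of freedom = 4 − 1 = 3; critical value at α = 0.05 is 7.815.
Since 0.700 < 7.815, we fail to reject the null hypothesis — the data are consistent with the 9:3:3:1 ratio.

0.700; consistent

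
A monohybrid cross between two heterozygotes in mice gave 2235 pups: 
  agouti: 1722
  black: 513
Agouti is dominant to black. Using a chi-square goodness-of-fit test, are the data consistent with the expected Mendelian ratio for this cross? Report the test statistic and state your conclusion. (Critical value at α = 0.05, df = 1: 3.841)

For a monohybrid cross between heterozygotes with complete dominance, the expected phenotypic ratio is 3:1.
Expected counts for N = 2235 under a 3:1 ratio (total parts = 4):
  agouti: 2235 × 3/4 = 1676.25
  black: 2235 × 1/4 = 558.75
χ² = Σ (O − E)² / E
  agouti: (1722 − 1676.25)² / 1676.25 = 1.2487
  black: (513 − 558.75)² / 558.75 = 3.7460
χ² = 1.2487 + 3.7460 = 4.9947 ≈ 4.995
Degrees of freedom = 2 − 1 = 1; critical value at α = 0.05 is 3.841.
Since 4.995 > 3.841, we reject the null hypothesis — the data do not fit the 3:1 ratio.

4.995; not consistent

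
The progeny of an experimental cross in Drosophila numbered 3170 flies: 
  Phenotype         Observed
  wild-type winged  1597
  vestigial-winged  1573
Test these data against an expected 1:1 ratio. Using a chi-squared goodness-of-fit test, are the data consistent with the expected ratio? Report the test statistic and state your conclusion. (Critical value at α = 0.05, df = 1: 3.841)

0.182; consistent

Under the 1:1 hypothesis (Σ ratio = 2, N = 3170):
  wild-type winged: 3170 × 1/2 = 1585
  vestigial-winged: 3170 × 1/2 = 1585
χ² = Σ (O − E)² / E
  wild-type winged: (1597 − 1585)² / 1585 = 0.0909
  vestigial-winged: (1573 − 1585)² / 1585 = 0.0909
χ² = 0.0909 + 0.0909 = 0.1818 ≈ 0.182
Degrees of freedom = 2 − 1 = 1; critical value at α = 0.05 is 3.841.
Since 0.182 < 3.841, we fail to reject the null hypothesis — the data are consistent with the 1:1 ratio.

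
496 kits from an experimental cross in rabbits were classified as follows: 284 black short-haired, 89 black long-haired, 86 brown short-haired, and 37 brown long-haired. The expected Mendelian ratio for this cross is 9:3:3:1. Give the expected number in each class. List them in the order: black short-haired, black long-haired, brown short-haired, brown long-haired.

Under the 9:3:3:1 hypothesis (Σ ratio = 16, N = 496):
  black short-haired: 496 × 9/16 = 279
  black long-haired: 496 × 3/16 = 93
  brown short-haired: 496 × 3/16 = 93
  brown long-haired: 496 × 1/16 = 31

279, 93, 93, 31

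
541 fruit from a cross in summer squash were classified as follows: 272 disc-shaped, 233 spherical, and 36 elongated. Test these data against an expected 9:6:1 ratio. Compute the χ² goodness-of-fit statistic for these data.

Under the 9:6:1 hypothesis (Σ ratio = 16, N = 541):
  disc-shaped: 541 × 9/16 = 304.3125
  spherical: 541 × 6/16 = 202.875
  elongated: 541 × 1/16 = 33.8125
χ² = Σ (O − E)² / E
  disc-shaped: (272 − 304.3125)² / 304.3125 = 3.4310
  spherical: (233 − 202.875)² / 202.875 = 4.4733
  elongated: (36 − 33.8125)² / 33.8125 = 0.1415
χ² = 3.4310 + 4.4733 + 0.1415 = 8.0458 ≈ 8.046

8.046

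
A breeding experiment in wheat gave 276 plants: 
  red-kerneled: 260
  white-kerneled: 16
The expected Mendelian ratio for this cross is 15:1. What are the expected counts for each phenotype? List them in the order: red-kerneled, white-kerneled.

Expected counts for N = 276 under a 15:1 ratio (total parts = 16):
  red-kerneled: 276 × 15/16 = 258.75
  white-kerneled: 276 × 1/16 = 17.25

258.75, 17.25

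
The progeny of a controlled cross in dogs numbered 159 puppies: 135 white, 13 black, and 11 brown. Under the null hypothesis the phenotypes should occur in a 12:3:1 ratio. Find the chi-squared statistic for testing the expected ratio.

Expected counts for N = 159 under a 12:3:1 ratio (total parts = 16):
  white: 159 × 12/16 = 119.25
  black: 159 × 3/16 = 29.8125
  brown: 159 × 1/16 = 9.9375
χ² = Σ (O − E)² / E
  white: (135 − 119.25)² / 119.25 = 2.0802
  black: (13 − 29.8125)² / 29.8125 = 9.4813
  brown: (11 − 9.9375)² / 9.9375 = 0.1136
χ² = 2.0802 + 9.4813 + 0.1136 = 11.6751 ≈ 11.675

11.675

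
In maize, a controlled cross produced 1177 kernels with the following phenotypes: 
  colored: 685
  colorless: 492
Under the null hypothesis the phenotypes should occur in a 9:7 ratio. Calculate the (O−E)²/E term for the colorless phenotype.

The 9:7 ratio has 16 parts, so with N = 1177 the expected counts are:
  colored: 1177 × 9/16 = 662.0625
  colorless: 1177 × 7/16 = 514.9375
Contribution of colorless: (492 − 514.9375)² / 514.9375 = 1.0217

1.022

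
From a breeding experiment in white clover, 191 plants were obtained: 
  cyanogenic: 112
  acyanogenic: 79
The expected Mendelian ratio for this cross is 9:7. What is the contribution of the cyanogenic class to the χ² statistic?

The 9:7 ratio has 16 parts, so with N = 191 the expected counts are:
  cyanogenic: 191 × 9/16 = 107.4375
  acyanogenic: 191 × 7/16 = 83.5625
Contribution of cyanogenic: (112 − 107.4375)² / 107.4375 = 0.1938

0.194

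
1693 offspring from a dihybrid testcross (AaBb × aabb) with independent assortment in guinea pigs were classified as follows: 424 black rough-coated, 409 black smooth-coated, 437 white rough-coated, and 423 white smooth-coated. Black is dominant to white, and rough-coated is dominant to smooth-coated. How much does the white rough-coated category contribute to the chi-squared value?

A dihybrid testcross with independent assortment gives a 1:1:1:1 ratio.
Expected counts for N = 1693 under a 1:1:1:1 ratio (total parts = 4):
  black rough-coated: 1693 × 1/4 = 423.25
  black smooth-coated: 1693 × 1/4 = 423.25
  white rough-coated: 1693 × 1/4 = 423.25
  white smooth-coated: 1693 × 1/4 = 423.25
Contribution of white rough-coated: (437 − 423.25)² / 423.25 = 0.4467

0.447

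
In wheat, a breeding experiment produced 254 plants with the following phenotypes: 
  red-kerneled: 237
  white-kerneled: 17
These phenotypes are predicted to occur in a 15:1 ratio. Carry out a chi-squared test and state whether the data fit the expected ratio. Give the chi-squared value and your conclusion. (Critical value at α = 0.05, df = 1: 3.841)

Total ratio parts = 16. Expected numbers out of 254:
  red-kerneled: 254 × 15/16 = 238.125
  white-kerneled: 254 × 1/16 = 15.875
χ² = Σ (O − E)² / E
  red-kerneled: (237 − 238.125)² / 238.125 = 0.0053
  white-kerneled: (17 − 15.875)² / 15.875 = 0.0797
χ² = 0.0053 + 0.0797 = 0.085
Degrees of freedom = 2 − 1 = 1; critical value at α = 0.05 is 3.841.
Since 0.085 < 3.841, we fail to reject the null hypothesis — the data are consistent with the 15:1 ratio.

0.085; consistent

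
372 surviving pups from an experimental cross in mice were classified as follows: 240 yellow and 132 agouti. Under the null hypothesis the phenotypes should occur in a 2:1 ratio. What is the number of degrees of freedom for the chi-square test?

A goodness-of-fit test with 2 phenotype classes has df = 2 − 1 = 1.

1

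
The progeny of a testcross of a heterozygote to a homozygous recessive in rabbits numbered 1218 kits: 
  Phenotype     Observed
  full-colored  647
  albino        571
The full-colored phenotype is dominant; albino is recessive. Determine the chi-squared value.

4.742

A testcross of a heterozygote (Aa × aa) gives a 1:1 phenotypic ratio.
Total ratio parts = 2. Expected numbers out of 1218:
  full-colored: 1218 × 1/2 = 609
  albino: 1218 × 1/2 = 609
χ² = Σ (O − E)² / E
  full-colored: (647 − 609)² / 609 = 2.3711
  albino: (571 − 609)² / 609 = 2.3711
χ² = 2.3711 + 2.3711 = 4.7422 ≈ 4.742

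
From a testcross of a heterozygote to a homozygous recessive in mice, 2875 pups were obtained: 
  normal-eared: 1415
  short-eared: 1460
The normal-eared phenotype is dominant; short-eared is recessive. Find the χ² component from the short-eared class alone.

0.352

A testcross of a heterozygote (Aa × aa) gives a 1:1 phenotypic ratio.
Expected counts for N = 2875 under a 1:1 ratio (total parts = 2):
  normal-eared: 2875 × 1/2 = 1437.5
  short-eared: 2875 × 1/2 = 1437.5
Contribution of short-eared: (1460 − 1437.5)² / 1437.5 = 0.3522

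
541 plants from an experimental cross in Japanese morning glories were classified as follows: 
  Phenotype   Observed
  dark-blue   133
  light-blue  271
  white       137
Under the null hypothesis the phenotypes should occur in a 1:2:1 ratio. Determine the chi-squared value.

Total ratio parts = 4. Expected numbers out of 541:
  dark-blue: 541 × 1/4 = 135.25
  light-blue: 541 × 2/4 = 270.5
  white: 541 × 1/4 = 135.25
χ² = Σ (O − E)² / E
  dark-blue: (133 − 135.25)² / 135.25 = 0.0374
  light-blue: (271 − 270.5)² / 270.5 = 0.0009
  white: (137 − 135.25)² / 135.25 = 0.0226
χ² = 0.0374 + 0.0009 + 0.0226 = 0.0609 ≈ 0.061

0.061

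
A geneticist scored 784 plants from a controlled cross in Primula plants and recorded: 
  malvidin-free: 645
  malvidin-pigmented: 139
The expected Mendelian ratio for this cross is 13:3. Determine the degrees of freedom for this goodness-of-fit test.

1

A goodness-of-fit test with 2 phenotype classes has df = 2 − 1 = 1.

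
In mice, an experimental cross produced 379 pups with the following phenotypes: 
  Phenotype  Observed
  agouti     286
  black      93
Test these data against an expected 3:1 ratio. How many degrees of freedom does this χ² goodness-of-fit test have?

1

A goodness-of-fit test with 2 phenotype classes has df = 2 − 1 = 1.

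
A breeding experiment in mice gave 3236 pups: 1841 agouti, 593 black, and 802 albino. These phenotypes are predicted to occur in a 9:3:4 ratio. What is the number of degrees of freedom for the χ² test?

2

A goodness-of-fit test with 3 phenotype classes has df = 3 − 1 = 2.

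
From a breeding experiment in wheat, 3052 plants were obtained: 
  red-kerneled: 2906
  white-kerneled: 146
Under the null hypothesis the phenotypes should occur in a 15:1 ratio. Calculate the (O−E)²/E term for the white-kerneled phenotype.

Under the 15:1 hypothesis (Σ ratio = 16, N = 3052):
  red-kerneled: 3052 × 15/16 = 2861.25
  white-kerneled: 3052 × 1/16 = 190.75
Contribution of white-kerneled: (146 − 190.75)² / 190.75 = 10.4984

10.498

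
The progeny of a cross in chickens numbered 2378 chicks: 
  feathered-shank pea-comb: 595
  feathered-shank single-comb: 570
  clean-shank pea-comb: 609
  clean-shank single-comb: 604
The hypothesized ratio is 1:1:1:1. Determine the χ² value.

The 1:1:1:1 ratio has 4 parts, so with N = 2378 the expected counts are:
  feathered-shank pea-comb: 2378 × 1/4 = 594.5
  feathered-shank single-comb: 2378 × 1/4 = 594.5
  clean-shank pea-comb: 2378 × 1/4 = 594.5
  clean-shank single-comb: 2378 × 1/4 = 594.5
χ² = Σ (O − E)² / E
  feathered-shank pea-comb: (595 − 594.5)² / 594.5 = 0.0004
  feathered-shank single-comb: (570 − 594.5)² / 594.5 = 1.0097
  clean-shank pea-comb: (609 − 594.5)² / 594.5 = 0.3537
  clean-shank single-comb: (604 − 594.5)² / 594.5 = 0.1518
χ² = 0.0004 + 1.0097 + 0.3537 + 0.1518 = 1.5156 ≈ 1.516

1.516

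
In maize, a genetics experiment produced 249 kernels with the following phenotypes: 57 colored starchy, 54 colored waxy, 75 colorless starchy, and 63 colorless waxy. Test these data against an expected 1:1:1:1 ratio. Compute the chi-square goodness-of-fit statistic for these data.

Expected counts for N = 249 under a 1:1:1:1 ratio (total parts = 4):
  colored starchy: 249 × 1/4 = 62.25
  colored waxy: 249 × 1/4 = 62.25
  colorless starchy: 249 × 1/4 = 62.25
  colorless waxy: 249 × 1/4 = 62.25
χ² = Σ (O − E)² / E
  colored starchy: (57 − 62.25)² / 62.25 = 0.4428
  colored waxy: (54 − 62.25)² / 62.25 = 1.0934
  colorless starchy: (75 − 62.25)² / 62.25 = 2.6114
  colorless waxy: (63 − 62.25)² / 62.25 = 0.0090
χ² = 0.4428 + 1.0934 + 2.6114 + 0.0090 = 4.1566 ≈ 4.157

4.157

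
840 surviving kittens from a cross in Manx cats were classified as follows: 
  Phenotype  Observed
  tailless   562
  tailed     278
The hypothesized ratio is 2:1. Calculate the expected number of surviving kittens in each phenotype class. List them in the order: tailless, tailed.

560, 280

Under the 2:1 hypothesis (Σ ratio = 3, N = 840):
  tailless: 840 × 2/3 = 560
  tailed: 840 × 1/3 = 280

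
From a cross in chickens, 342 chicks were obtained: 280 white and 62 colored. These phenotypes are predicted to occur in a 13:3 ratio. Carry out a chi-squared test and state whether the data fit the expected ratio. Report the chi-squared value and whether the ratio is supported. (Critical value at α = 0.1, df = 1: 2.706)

The 13:3 ratio has 16 parts, so with N = 342 the expected counts are:
  white: 342 × 13/16 = 277.875
  colored: 342 × 3/16 = 64.125
χ² = Σ (O − E)² / E
  white: (280 − 277.875)² / 277.875 = 0.0163
  colored: (62 − 64.125)² / 64.125 = 0.0704
χ² = 0.0163 + 0.0704 = 0.0867 ≈ 0.087
Degrees of freedom = 2 − 1 = 1; critical value at α = 0.1 is 2.706.
Since 0.087 < 2.706, we fail to reject the null hypothesis — the data are consistent with the 13:3 ratio.

0.087; consistent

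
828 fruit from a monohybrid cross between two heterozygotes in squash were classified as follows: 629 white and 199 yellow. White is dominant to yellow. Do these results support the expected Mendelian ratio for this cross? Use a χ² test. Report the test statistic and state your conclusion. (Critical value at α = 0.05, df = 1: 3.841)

0.412; consistent

For a monohybrid cross between heterozygotes with complete dominance, the expected phenotypic ratio is 3:1.
Expected counts for N = 828 under a 3:1 ratio (total parts = 4):
  white: 828 × 3/4 = 621
  yellow: 828 × 1/4 = 207
χ² = Σ (O − E)² / E
  white: (629 − 621)² / 621 = 0.1031
  yellow: (199 − 207)² / 207 = 0.3092
χ² = 0.1031 + 0.3092 = 0.4123 ≈ 0.412
Degrees of freedom = 2 − 1 = 1; critical value at α = 0.05 is 3.841.
Since 0.412 < 3.841, we fail to reject the null hypothesis — the data are consistent with the 3:1 ratio.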